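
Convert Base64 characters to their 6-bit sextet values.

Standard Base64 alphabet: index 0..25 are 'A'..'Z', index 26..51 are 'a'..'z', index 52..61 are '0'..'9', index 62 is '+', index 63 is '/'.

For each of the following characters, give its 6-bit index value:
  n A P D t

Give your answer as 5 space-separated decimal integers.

'n': a..z range, 26 + ord('n') − ord('a') = 39
'A': A..Z range, ord('A') − ord('A') = 0
'P': A..Z range, ord('P') − ord('A') = 15
'D': A..Z range, ord('D') − ord('A') = 3
't': a..z range, 26 + ord('t') − ord('a') = 45

Answer: 39 0 15 3 45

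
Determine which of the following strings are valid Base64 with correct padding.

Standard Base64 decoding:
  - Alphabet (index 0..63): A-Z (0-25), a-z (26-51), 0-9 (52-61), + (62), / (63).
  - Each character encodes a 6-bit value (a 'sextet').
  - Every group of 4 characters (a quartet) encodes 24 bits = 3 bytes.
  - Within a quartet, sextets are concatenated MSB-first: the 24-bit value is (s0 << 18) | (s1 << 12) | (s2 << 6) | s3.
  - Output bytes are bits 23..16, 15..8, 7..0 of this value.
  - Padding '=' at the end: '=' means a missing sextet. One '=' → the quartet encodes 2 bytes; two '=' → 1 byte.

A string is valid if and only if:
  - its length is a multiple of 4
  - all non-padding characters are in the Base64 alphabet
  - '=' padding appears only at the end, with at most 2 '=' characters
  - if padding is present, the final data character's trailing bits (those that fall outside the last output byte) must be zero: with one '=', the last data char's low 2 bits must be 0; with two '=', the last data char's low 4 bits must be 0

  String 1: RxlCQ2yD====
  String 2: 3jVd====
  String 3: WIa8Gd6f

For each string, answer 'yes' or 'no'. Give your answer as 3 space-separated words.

String 1: 'RxlCQ2yD====' → invalid (4 pad chars (max 2))
String 2: '3jVd====' → invalid (4 pad chars (max 2))
String 3: 'WIa8Gd6f' → valid

Answer: no no yes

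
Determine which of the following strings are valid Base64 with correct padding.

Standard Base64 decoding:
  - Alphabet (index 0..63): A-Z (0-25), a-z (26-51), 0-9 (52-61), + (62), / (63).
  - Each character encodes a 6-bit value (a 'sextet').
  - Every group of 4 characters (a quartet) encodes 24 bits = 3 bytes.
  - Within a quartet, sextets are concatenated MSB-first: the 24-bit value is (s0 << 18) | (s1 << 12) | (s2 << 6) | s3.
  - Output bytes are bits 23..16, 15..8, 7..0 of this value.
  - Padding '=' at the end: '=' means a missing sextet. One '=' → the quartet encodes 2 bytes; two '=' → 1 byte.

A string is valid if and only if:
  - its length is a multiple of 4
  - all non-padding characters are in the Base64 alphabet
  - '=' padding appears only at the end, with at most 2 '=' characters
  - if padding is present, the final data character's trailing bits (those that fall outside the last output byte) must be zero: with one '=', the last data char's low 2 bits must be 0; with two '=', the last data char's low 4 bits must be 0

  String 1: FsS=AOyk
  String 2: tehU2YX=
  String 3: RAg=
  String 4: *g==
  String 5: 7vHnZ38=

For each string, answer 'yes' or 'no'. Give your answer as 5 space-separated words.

String 1: 'FsS=AOyk' → invalid (bad char(s): ['=']; '=' in middle)
String 2: 'tehU2YX=' → invalid (bad trailing bits)
String 3: 'RAg=' → valid
String 4: '*g==' → invalid (bad char(s): ['*'])
String 5: '7vHnZ38=' → valid

Answer: no no yes no yes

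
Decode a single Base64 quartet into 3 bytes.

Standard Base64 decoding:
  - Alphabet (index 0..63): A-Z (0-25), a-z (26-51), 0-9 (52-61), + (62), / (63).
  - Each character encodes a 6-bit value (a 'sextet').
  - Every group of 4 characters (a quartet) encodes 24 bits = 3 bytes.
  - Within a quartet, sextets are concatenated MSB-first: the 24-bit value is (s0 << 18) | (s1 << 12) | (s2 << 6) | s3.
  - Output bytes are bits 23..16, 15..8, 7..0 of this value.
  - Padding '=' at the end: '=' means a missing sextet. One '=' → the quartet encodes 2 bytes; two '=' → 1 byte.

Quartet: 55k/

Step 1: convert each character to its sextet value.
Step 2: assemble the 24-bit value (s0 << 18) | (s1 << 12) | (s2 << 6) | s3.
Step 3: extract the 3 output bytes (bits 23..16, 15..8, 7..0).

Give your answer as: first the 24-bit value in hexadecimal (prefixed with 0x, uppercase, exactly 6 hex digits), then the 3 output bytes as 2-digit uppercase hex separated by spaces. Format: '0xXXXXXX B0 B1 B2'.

Answer: 0xE7993F E7 99 3F

Derivation:
Sextets: 5=57, 5=57, k=36, /=63
24-bit: (57<<18) | (57<<12) | (36<<6) | 63
      = 0xE40000 | 0x039000 | 0x000900 | 0x00003F
      = 0xE7993F
Bytes: (v>>16)&0xFF=E7, (v>>8)&0xFF=99, v&0xFF=3F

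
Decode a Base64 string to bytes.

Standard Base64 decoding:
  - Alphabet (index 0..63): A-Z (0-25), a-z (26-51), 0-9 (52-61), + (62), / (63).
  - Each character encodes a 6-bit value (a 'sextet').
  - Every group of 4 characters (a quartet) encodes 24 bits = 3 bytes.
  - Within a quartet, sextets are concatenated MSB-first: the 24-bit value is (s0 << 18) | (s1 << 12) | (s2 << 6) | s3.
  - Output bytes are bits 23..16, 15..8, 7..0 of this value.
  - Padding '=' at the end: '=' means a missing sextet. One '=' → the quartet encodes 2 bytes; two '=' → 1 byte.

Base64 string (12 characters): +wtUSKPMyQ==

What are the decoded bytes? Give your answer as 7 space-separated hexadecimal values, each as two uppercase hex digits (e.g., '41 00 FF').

After char 0 ('+'=62): chars_in_quartet=1 acc=0x3E bytes_emitted=0
After char 1 ('w'=48): chars_in_quartet=2 acc=0xFB0 bytes_emitted=0
After char 2 ('t'=45): chars_in_quartet=3 acc=0x3EC2D bytes_emitted=0
After char 3 ('U'=20): chars_in_quartet=4 acc=0xFB0B54 -> emit FB 0B 54, reset; bytes_emitted=3
After char 4 ('S'=18): chars_in_quartet=1 acc=0x12 bytes_emitted=3
After char 5 ('K'=10): chars_in_quartet=2 acc=0x48A bytes_emitted=3
After char 6 ('P'=15): chars_in_quartet=3 acc=0x1228F bytes_emitted=3
After char 7 ('M'=12): chars_in_quartet=4 acc=0x48A3CC -> emit 48 A3 CC, reset; bytes_emitted=6
After char 8 ('y'=50): chars_in_quartet=1 acc=0x32 bytes_emitted=6
After char 9 ('Q'=16): chars_in_quartet=2 acc=0xC90 bytes_emitted=6
Padding '==': partial quartet acc=0xC90 -> emit C9; bytes_emitted=7

Answer: FB 0B 54 48 A3 CC C9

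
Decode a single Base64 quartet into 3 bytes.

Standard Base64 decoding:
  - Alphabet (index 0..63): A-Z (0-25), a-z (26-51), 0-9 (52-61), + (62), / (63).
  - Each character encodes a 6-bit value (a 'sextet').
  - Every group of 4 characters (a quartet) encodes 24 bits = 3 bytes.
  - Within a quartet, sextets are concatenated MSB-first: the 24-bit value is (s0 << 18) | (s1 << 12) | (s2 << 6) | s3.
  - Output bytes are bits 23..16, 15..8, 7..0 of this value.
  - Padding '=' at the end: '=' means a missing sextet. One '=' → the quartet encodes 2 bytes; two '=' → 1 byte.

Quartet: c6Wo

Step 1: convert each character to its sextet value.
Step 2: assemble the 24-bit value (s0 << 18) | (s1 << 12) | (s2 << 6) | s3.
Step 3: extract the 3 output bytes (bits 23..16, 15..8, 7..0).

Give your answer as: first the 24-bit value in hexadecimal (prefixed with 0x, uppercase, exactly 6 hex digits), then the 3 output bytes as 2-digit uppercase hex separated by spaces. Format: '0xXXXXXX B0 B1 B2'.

Sextets: c=28, 6=58, W=22, o=40
24-bit: (28<<18) | (58<<12) | (22<<6) | 40
      = 0x700000 | 0x03A000 | 0x000580 | 0x000028
      = 0x73A5A8
Bytes: (v>>16)&0xFF=73, (v>>8)&0xFF=A5, v&0xFF=A8

Answer: 0x73A5A8 73 A5 A8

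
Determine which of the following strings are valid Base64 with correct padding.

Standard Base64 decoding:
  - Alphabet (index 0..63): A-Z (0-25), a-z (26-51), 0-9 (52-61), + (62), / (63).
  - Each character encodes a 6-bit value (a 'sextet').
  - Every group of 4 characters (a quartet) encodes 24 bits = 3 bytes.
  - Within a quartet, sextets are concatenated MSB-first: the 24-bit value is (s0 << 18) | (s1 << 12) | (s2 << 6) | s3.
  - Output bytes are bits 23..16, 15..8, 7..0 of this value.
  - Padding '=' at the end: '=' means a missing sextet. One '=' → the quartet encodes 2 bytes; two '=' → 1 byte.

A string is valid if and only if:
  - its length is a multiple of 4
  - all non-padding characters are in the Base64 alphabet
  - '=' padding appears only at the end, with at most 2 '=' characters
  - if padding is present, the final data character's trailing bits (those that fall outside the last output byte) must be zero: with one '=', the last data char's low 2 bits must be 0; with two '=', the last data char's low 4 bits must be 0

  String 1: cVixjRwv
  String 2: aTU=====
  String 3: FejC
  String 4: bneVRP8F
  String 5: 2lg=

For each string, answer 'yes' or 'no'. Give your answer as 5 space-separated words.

String 1: 'cVixjRwv' → valid
String 2: 'aTU=====' → invalid (5 pad chars (max 2))
String 3: 'FejC' → valid
String 4: 'bneVRP8F' → valid
String 5: '2lg=' → valid

Answer: yes no yes yes yes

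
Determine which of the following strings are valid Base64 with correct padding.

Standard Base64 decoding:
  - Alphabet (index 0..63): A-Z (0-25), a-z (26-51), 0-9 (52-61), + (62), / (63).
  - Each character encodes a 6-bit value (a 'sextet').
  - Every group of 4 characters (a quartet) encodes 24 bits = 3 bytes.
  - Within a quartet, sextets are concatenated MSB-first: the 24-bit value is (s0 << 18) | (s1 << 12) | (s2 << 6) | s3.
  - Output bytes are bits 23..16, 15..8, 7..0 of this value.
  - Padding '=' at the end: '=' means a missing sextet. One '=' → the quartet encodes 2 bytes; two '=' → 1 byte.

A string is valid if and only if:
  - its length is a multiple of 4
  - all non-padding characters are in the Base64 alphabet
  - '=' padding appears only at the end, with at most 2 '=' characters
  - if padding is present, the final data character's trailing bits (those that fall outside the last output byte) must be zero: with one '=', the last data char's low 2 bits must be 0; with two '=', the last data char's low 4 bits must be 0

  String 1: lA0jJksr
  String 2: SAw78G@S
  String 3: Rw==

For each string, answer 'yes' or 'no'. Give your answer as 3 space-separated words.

String 1: 'lA0jJksr' → valid
String 2: 'SAw78G@S' → invalid (bad char(s): ['@'])
String 3: 'Rw==' → valid

Answer: yes no yes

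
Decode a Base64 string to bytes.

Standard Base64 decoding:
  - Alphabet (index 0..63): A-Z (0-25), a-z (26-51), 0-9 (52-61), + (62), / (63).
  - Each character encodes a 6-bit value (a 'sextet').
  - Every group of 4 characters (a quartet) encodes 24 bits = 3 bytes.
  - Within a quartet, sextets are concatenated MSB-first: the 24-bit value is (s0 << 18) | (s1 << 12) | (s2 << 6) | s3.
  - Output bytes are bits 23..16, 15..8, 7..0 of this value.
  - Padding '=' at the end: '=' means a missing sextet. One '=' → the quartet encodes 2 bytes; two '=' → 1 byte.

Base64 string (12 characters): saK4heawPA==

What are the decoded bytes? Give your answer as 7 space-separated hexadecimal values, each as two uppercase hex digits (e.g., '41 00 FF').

Answer: B1 A2 B8 85 E6 B0 3C

Derivation:
After char 0 ('s'=44): chars_in_quartet=1 acc=0x2C bytes_emitted=0
After char 1 ('a'=26): chars_in_quartet=2 acc=0xB1A bytes_emitted=0
After char 2 ('K'=10): chars_in_quartet=3 acc=0x2C68A bytes_emitted=0
After char 3 ('4'=56): chars_in_quartet=4 acc=0xB1A2B8 -> emit B1 A2 B8, reset; bytes_emitted=3
After char 4 ('h'=33): chars_in_quartet=1 acc=0x21 bytes_emitted=3
After char 5 ('e'=30): chars_in_quartet=2 acc=0x85E bytes_emitted=3
After char 6 ('a'=26): chars_in_quartet=3 acc=0x2179A bytes_emitted=3
After char 7 ('w'=48): chars_in_quartet=4 acc=0x85E6B0 -> emit 85 E6 B0, reset; bytes_emitted=6
After char 8 ('P'=15): chars_in_quartet=1 acc=0xF bytes_emitted=6
After char 9 ('A'=0): chars_in_quartet=2 acc=0x3C0 bytes_emitted=6
Padding '==': partial quartet acc=0x3C0 -> emit 3C; bytes_emitted=7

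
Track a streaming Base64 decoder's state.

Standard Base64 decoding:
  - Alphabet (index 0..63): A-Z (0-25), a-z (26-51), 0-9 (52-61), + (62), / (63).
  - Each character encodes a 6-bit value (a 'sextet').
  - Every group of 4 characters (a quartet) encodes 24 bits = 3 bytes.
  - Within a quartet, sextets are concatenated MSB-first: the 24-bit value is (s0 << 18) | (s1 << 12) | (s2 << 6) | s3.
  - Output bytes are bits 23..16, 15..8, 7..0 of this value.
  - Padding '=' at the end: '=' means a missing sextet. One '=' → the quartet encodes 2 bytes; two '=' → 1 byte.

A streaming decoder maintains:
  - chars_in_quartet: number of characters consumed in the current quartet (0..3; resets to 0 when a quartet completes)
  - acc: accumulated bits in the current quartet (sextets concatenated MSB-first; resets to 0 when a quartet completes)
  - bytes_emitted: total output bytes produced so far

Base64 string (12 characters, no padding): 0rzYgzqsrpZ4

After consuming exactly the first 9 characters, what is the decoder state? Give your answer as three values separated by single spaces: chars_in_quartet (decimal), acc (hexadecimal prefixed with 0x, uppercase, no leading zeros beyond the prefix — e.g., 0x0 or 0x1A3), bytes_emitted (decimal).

After char 0 ('0'=52): chars_in_quartet=1 acc=0x34 bytes_emitted=0
After char 1 ('r'=43): chars_in_quartet=2 acc=0xD2B bytes_emitted=0
After char 2 ('z'=51): chars_in_quartet=3 acc=0x34AF3 bytes_emitted=0
After char 3 ('Y'=24): chars_in_quartet=4 acc=0xD2BCD8 -> emit D2 BC D8, reset; bytes_emitted=3
After char 4 ('g'=32): chars_in_quartet=1 acc=0x20 bytes_emitted=3
After char 5 ('z'=51): chars_in_quartet=2 acc=0x833 bytes_emitted=3
After char 6 ('q'=42): chars_in_quartet=3 acc=0x20CEA bytes_emitted=3
After char 7 ('s'=44): chars_in_quartet=4 acc=0x833AAC -> emit 83 3A AC, reset; bytes_emitted=6
After char 8 ('r'=43): chars_in_quartet=1 acc=0x2B bytes_emitted=6

Answer: 1 0x2B 6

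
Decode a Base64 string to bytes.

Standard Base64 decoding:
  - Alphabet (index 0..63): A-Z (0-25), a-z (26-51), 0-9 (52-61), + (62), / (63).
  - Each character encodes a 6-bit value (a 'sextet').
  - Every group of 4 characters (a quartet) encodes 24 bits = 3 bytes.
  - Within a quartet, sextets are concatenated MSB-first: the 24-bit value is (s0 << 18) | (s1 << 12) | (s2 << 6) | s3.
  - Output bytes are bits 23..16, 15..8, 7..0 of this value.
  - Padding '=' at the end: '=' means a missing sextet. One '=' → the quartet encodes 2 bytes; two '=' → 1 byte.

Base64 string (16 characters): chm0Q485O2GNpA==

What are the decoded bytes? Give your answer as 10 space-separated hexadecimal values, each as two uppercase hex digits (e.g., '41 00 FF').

Answer: 72 19 B4 43 8F 39 3B 61 8D A4

Derivation:
After char 0 ('c'=28): chars_in_quartet=1 acc=0x1C bytes_emitted=0
After char 1 ('h'=33): chars_in_quartet=2 acc=0x721 bytes_emitted=0
After char 2 ('m'=38): chars_in_quartet=3 acc=0x1C866 bytes_emitted=0
After char 3 ('0'=52): chars_in_quartet=4 acc=0x7219B4 -> emit 72 19 B4, reset; bytes_emitted=3
After char 4 ('Q'=16): chars_in_quartet=1 acc=0x10 bytes_emitted=3
After char 5 ('4'=56): chars_in_quartet=2 acc=0x438 bytes_emitted=3
After char 6 ('8'=60): chars_in_quartet=3 acc=0x10E3C bytes_emitted=3
After char 7 ('5'=57): chars_in_quartet=4 acc=0x438F39 -> emit 43 8F 39, reset; bytes_emitted=6
After char 8 ('O'=14): chars_in_quartet=1 acc=0xE bytes_emitted=6
After char 9 ('2'=54): chars_in_quartet=2 acc=0x3B6 bytes_emitted=6
After char 10 ('G'=6): chars_in_quartet=3 acc=0xED86 bytes_emitted=6
After char 11 ('N'=13): chars_in_quartet=4 acc=0x3B618D -> emit 3B 61 8D, reset; bytes_emitted=9
After char 12 ('p'=41): chars_in_quartet=1 acc=0x29 bytes_emitted=9
After char 13 ('A'=0): chars_in_quartet=2 acc=0xA40 bytes_emitted=9
Padding '==': partial quartet acc=0xA40 -> emit A4; bytes_emitted=10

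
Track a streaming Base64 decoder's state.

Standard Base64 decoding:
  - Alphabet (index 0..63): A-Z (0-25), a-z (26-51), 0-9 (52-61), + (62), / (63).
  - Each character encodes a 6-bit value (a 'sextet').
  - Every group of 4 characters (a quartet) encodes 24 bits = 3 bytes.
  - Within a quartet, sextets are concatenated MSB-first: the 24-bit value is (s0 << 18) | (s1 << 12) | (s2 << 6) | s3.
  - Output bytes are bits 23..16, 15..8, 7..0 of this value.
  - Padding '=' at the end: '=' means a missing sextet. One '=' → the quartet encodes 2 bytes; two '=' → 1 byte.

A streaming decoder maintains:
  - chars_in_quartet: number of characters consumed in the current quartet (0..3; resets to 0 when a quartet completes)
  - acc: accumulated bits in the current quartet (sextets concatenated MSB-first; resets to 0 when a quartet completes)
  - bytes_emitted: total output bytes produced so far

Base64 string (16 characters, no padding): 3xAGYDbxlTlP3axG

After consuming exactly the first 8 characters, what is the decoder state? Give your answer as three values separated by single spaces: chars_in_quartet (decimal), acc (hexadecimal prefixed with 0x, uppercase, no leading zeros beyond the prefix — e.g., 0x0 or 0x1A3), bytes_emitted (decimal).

After char 0 ('3'=55): chars_in_quartet=1 acc=0x37 bytes_emitted=0
After char 1 ('x'=49): chars_in_quartet=2 acc=0xDF1 bytes_emitted=0
After char 2 ('A'=0): chars_in_quartet=3 acc=0x37C40 bytes_emitted=0
After char 3 ('G'=6): chars_in_quartet=4 acc=0xDF1006 -> emit DF 10 06, reset; bytes_emitted=3
After char 4 ('Y'=24): chars_in_quartet=1 acc=0x18 bytes_emitted=3
After char 5 ('D'=3): chars_in_quartet=2 acc=0x603 bytes_emitted=3
After char 6 ('b'=27): chars_in_quartet=3 acc=0x180DB bytes_emitted=3
After char 7 ('x'=49): chars_in_quartet=4 acc=0x6036F1 -> emit 60 36 F1, reset; bytes_emitted=6

Answer: 0 0x0 6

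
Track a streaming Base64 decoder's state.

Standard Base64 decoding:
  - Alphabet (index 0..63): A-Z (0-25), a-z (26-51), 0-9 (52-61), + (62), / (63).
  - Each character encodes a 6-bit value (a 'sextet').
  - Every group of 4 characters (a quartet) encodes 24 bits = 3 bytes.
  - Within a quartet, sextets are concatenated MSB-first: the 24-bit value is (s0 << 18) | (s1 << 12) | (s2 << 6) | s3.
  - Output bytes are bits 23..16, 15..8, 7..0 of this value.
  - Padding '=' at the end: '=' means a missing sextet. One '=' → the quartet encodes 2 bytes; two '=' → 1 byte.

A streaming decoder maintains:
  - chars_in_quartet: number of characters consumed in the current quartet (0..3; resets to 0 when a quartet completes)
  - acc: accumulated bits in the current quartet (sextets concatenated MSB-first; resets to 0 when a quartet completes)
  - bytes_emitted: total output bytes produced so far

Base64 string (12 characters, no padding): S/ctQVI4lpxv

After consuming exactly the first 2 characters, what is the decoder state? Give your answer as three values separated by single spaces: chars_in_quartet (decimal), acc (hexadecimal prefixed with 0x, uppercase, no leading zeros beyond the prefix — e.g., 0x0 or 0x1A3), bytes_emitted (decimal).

After char 0 ('S'=18): chars_in_quartet=1 acc=0x12 bytes_emitted=0
After char 1 ('/'=63): chars_in_quartet=2 acc=0x4BF bytes_emitted=0

Answer: 2 0x4BF 0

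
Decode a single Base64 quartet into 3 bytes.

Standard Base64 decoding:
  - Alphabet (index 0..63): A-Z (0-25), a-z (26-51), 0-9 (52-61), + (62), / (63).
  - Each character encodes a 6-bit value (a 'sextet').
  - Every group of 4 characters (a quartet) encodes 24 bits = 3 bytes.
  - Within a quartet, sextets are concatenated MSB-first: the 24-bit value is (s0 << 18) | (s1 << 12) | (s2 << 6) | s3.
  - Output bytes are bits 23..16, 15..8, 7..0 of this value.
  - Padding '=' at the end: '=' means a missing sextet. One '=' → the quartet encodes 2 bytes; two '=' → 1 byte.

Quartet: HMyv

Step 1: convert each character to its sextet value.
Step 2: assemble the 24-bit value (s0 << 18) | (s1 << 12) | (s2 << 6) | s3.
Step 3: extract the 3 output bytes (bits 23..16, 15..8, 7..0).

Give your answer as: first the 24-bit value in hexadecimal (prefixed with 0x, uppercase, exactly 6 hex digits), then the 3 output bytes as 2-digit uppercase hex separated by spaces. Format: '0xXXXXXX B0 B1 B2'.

Sextets: H=7, M=12, y=50, v=47
24-bit: (7<<18) | (12<<12) | (50<<6) | 47
      = 0x1C0000 | 0x00C000 | 0x000C80 | 0x00002F
      = 0x1CCCAF
Bytes: (v>>16)&0xFF=1C, (v>>8)&0xFF=CC, v&0xFF=AF

Answer: 0x1CCCAF 1C CC AF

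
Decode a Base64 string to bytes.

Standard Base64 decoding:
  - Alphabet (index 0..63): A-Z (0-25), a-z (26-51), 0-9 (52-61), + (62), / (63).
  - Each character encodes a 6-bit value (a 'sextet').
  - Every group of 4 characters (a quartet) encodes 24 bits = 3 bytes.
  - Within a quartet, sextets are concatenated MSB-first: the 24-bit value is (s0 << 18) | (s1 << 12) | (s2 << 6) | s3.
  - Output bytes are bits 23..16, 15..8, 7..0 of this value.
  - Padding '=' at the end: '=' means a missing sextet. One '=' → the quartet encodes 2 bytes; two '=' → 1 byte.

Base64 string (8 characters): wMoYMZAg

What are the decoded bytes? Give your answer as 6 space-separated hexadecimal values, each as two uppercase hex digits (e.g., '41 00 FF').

Answer: C0 CA 18 31 90 20

Derivation:
After char 0 ('w'=48): chars_in_quartet=1 acc=0x30 bytes_emitted=0
After char 1 ('M'=12): chars_in_quartet=2 acc=0xC0C bytes_emitted=0
After char 2 ('o'=40): chars_in_quartet=3 acc=0x30328 bytes_emitted=0
After char 3 ('Y'=24): chars_in_quartet=4 acc=0xC0CA18 -> emit C0 CA 18, reset; bytes_emitted=3
After char 4 ('M'=12): chars_in_quartet=1 acc=0xC bytes_emitted=3
After char 5 ('Z'=25): chars_in_quartet=2 acc=0x319 bytes_emitted=3
After char 6 ('A'=0): chars_in_quartet=3 acc=0xC640 bytes_emitted=3
After char 7 ('g'=32): chars_in_quartet=4 acc=0x319020 -> emit 31 90 20, reset; bytes_emitted=6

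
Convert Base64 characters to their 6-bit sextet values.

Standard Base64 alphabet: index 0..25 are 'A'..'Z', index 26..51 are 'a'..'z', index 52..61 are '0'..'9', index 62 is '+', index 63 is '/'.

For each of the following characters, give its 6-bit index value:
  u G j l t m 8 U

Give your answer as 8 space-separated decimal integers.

'u': a..z range, 26 + ord('u') − ord('a') = 46
'G': A..Z range, ord('G') − ord('A') = 6
'j': a..z range, 26 + ord('j') − ord('a') = 35
'l': a..z range, 26 + ord('l') − ord('a') = 37
't': a..z range, 26 + ord('t') − ord('a') = 45
'm': a..z range, 26 + ord('m') − ord('a') = 38
'8': 0..9 range, 52 + ord('8') − ord('0') = 60
'U': A..Z range, ord('U') − ord('A') = 20

Answer: 46 6 35 37 45 38 60 20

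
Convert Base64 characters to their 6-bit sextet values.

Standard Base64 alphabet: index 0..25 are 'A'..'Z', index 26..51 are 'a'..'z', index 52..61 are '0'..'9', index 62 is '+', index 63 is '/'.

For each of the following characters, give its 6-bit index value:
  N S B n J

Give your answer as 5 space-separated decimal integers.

'N': A..Z range, ord('N') − ord('A') = 13
'S': A..Z range, ord('S') − ord('A') = 18
'B': A..Z range, ord('B') − ord('A') = 1
'n': a..z range, 26 + ord('n') − ord('a') = 39
'J': A..Z range, ord('J') − ord('A') = 9

Answer: 13 18 1 39 9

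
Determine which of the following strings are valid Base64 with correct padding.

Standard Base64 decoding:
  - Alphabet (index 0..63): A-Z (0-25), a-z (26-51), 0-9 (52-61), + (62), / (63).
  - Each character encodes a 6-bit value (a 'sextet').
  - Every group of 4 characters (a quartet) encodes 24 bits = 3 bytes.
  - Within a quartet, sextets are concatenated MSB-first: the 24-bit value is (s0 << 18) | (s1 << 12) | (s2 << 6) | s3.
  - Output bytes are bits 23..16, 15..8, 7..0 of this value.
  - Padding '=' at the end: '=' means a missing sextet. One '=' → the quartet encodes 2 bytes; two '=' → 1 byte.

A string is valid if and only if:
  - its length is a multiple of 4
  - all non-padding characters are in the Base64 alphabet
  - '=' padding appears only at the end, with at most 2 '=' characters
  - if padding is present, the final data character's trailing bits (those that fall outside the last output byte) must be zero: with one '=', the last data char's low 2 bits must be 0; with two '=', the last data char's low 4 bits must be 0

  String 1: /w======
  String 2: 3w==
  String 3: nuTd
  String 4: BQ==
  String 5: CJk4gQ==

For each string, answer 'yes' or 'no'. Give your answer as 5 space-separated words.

String 1: '/w======' → invalid (6 pad chars (max 2))
String 2: '3w==' → valid
String 3: 'nuTd' → valid
String 4: 'BQ==' → valid
String 5: 'CJk4gQ==' → valid

Answer: no yes yes yes yes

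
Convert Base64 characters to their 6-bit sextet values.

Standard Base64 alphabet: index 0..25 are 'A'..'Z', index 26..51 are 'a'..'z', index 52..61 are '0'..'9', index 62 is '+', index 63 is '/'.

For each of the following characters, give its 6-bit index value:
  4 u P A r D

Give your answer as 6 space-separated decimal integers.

'4': 0..9 range, 52 + ord('4') − ord('0') = 56
'u': a..z range, 26 + ord('u') − ord('a') = 46
'P': A..Z range, ord('P') − ord('A') = 15
'A': A..Z range, ord('A') − ord('A') = 0
'r': a..z range, 26 + ord('r') − ord('a') = 43
'D': A..Z range, ord('D') − ord('A') = 3

Answer: 56 46 15 0 43 3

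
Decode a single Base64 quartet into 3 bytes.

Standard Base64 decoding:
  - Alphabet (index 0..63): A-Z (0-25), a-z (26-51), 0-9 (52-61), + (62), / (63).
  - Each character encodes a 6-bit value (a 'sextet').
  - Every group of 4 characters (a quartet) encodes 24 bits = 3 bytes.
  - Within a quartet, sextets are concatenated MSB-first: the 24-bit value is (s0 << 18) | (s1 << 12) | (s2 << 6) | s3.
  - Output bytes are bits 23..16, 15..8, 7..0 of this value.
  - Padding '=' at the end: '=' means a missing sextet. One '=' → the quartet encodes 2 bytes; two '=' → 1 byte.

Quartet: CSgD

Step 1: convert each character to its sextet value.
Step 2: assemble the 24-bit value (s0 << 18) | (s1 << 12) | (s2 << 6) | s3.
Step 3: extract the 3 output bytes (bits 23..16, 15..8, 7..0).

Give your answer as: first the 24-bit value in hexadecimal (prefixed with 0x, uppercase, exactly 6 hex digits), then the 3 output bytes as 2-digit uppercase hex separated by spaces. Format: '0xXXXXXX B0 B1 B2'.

Sextets: C=2, S=18, g=32, D=3
24-bit: (2<<18) | (18<<12) | (32<<6) | 3
      = 0x080000 | 0x012000 | 0x000800 | 0x000003
      = 0x092803
Bytes: (v>>16)&0xFF=09, (v>>8)&0xFF=28, v&0xFF=03

Answer: 0x092803 09 28 03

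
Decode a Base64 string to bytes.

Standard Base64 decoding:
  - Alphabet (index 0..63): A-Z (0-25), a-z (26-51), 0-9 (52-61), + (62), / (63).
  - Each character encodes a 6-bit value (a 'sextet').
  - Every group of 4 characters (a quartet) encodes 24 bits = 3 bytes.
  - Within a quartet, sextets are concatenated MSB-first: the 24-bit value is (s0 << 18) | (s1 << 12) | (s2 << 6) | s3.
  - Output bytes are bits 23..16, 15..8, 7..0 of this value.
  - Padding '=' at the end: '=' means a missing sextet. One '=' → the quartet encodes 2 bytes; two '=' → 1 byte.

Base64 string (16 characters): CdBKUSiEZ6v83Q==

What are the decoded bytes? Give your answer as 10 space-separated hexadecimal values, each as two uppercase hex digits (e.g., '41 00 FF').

Answer: 09 D0 4A 51 28 84 67 AB FC DD

Derivation:
After char 0 ('C'=2): chars_in_quartet=1 acc=0x2 bytes_emitted=0
After char 1 ('d'=29): chars_in_quartet=2 acc=0x9D bytes_emitted=0
After char 2 ('B'=1): chars_in_quartet=3 acc=0x2741 bytes_emitted=0
After char 3 ('K'=10): chars_in_quartet=4 acc=0x9D04A -> emit 09 D0 4A, reset; bytes_emitted=3
After char 4 ('U'=20): chars_in_quartet=1 acc=0x14 bytes_emitted=3
After char 5 ('S'=18): chars_in_quartet=2 acc=0x512 bytes_emitted=3
After char 6 ('i'=34): chars_in_quartet=3 acc=0x144A2 bytes_emitted=3
After char 7 ('E'=4): chars_in_quartet=4 acc=0x512884 -> emit 51 28 84, reset; bytes_emitted=6
After char 8 ('Z'=25): chars_in_quartet=1 acc=0x19 bytes_emitted=6
After char 9 ('6'=58): chars_in_quartet=2 acc=0x67A bytes_emitted=6
After char 10 ('v'=47): chars_in_quartet=3 acc=0x19EAF bytes_emitted=6
After char 11 ('8'=60): chars_in_quartet=4 acc=0x67ABFC -> emit 67 AB FC, reset; bytes_emitted=9
After char 12 ('3'=55): chars_in_quartet=1 acc=0x37 bytes_emitted=9
After char 13 ('Q'=16): chars_in_quartet=2 acc=0xDD0 bytes_emitted=9
Padding '==': partial quartet acc=0xDD0 -> emit DD; bytes_emitted=10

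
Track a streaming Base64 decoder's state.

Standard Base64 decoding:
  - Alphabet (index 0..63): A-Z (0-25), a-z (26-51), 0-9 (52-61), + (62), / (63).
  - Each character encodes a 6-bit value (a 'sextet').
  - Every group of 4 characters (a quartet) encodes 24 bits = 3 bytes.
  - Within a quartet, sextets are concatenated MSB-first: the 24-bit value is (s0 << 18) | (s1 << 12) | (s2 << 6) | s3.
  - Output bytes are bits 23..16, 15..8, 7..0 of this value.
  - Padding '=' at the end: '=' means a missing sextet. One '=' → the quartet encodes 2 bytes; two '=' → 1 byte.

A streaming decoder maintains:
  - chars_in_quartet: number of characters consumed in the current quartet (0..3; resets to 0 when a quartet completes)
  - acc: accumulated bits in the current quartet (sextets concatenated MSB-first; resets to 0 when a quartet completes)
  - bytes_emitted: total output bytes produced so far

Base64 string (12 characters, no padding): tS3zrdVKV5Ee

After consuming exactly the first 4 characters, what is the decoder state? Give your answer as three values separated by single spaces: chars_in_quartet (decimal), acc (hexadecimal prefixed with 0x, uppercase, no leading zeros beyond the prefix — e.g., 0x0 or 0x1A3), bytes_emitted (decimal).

After char 0 ('t'=45): chars_in_quartet=1 acc=0x2D bytes_emitted=0
After char 1 ('S'=18): chars_in_quartet=2 acc=0xB52 bytes_emitted=0
After char 2 ('3'=55): chars_in_quartet=3 acc=0x2D4B7 bytes_emitted=0
After char 3 ('z'=51): chars_in_quartet=4 acc=0xB52DF3 -> emit B5 2D F3, reset; bytes_emitted=3

Answer: 0 0x0 3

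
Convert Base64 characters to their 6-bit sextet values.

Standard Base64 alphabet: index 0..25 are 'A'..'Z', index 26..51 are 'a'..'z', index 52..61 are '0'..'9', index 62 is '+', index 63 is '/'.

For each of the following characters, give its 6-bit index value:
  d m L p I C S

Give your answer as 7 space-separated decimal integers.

'd': a..z range, 26 + ord('d') − ord('a') = 29
'm': a..z range, 26 + ord('m') − ord('a') = 38
'L': A..Z range, ord('L') − ord('A') = 11
'p': a..z range, 26 + ord('p') − ord('a') = 41
'I': A..Z range, ord('I') − ord('A') = 8
'C': A..Z range, ord('C') − ord('A') = 2
'S': A..Z range, ord('S') − ord('A') = 18

Answer: 29 38 11 41 8 2 18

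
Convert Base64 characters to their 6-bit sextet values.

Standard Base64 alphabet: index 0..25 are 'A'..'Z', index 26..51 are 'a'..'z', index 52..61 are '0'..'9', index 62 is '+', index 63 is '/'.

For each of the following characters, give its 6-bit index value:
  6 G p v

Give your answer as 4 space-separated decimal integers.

Answer: 58 6 41 47

Derivation:
'6': 0..9 range, 52 + ord('6') − ord('0') = 58
'G': A..Z range, ord('G') − ord('A') = 6
'p': a..z range, 26 + ord('p') − ord('a') = 41
'v': a..z range, 26 + ord('v') − ord('a') = 47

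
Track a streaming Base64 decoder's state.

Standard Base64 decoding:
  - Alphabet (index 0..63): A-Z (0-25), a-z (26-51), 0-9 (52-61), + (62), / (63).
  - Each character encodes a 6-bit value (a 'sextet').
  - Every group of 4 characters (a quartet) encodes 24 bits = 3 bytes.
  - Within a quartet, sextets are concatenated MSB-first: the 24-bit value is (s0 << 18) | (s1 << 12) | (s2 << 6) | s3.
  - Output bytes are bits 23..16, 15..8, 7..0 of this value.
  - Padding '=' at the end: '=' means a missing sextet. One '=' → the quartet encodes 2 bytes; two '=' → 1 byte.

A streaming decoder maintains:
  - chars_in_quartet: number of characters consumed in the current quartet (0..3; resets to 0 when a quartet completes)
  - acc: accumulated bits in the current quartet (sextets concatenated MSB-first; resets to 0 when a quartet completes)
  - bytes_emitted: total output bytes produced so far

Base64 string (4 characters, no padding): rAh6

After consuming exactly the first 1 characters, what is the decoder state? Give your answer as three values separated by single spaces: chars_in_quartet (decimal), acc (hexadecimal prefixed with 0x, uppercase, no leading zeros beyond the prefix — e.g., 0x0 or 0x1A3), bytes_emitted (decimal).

After char 0 ('r'=43): chars_in_quartet=1 acc=0x2B bytes_emitted=0

Answer: 1 0x2B 0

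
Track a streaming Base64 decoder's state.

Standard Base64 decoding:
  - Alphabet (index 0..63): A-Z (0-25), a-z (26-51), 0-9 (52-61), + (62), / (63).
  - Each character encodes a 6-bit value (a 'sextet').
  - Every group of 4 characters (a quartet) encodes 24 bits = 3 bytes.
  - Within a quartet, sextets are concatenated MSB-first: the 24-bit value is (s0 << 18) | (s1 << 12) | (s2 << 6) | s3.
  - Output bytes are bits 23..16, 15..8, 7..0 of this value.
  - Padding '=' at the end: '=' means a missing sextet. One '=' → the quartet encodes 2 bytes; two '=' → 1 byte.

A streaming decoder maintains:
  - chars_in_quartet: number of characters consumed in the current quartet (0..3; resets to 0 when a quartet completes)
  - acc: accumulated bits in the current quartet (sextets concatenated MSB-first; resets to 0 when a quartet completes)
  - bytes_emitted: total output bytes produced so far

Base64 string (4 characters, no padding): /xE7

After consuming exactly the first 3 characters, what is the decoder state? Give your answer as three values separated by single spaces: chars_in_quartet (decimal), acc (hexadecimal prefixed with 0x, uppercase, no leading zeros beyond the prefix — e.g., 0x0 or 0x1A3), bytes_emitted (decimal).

Answer: 3 0x3FC44 0

Derivation:
After char 0 ('/'=63): chars_in_quartet=1 acc=0x3F bytes_emitted=0
After char 1 ('x'=49): chars_in_quartet=2 acc=0xFF1 bytes_emitted=0
After char 2 ('E'=4): chars_in_quartet=3 acc=0x3FC44 bytes_emitted=0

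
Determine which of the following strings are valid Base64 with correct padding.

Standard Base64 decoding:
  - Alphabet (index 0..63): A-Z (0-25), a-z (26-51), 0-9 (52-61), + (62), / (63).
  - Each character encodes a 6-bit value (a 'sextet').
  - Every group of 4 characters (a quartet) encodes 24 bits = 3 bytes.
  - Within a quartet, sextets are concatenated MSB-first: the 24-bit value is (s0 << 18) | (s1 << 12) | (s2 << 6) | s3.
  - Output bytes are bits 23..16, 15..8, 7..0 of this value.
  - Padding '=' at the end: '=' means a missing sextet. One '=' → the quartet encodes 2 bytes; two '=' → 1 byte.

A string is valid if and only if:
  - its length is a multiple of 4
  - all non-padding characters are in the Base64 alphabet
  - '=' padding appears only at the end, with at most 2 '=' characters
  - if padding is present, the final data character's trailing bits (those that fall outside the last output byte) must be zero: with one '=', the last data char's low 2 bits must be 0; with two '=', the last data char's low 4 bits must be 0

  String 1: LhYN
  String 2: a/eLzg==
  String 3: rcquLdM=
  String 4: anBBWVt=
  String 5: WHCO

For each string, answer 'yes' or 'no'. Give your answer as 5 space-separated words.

String 1: 'LhYN' → valid
String 2: 'a/eLzg==' → valid
String 3: 'rcquLdM=' → valid
String 4: 'anBBWVt=' → invalid (bad trailing bits)
String 5: 'WHCO' → valid

Answer: yes yes yes no yes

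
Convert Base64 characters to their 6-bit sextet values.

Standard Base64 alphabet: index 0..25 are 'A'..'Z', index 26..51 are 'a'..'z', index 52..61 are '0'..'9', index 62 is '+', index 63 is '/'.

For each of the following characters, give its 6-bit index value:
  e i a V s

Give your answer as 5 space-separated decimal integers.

Answer: 30 34 26 21 44

Derivation:
'e': a..z range, 26 + ord('e') − ord('a') = 30
'i': a..z range, 26 + ord('i') − ord('a') = 34
'a': a..z range, 26 + ord('a') − ord('a') = 26
'V': A..Z range, ord('V') − ord('A') = 21
's': a..z range, 26 + ord('s') − ord('a') = 44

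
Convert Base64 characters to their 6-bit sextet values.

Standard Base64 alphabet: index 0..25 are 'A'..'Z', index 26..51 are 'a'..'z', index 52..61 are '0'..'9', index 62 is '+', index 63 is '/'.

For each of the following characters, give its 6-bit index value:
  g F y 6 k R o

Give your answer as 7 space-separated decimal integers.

'g': a..z range, 26 + ord('g') − ord('a') = 32
'F': A..Z range, ord('F') − ord('A') = 5
'y': a..z range, 26 + ord('y') − ord('a') = 50
'6': 0..9 range, 52 + ord('6') − ord('0') = 58
'k': a..z range, 26 + ord('k') − ord('a') = 36
'R': A..Z range, ord('R') − ord('A') = 17
'o': a..z range, 26 + ord('o') − ord('a') = 40

Answer: 32 5 50 58 36 17 40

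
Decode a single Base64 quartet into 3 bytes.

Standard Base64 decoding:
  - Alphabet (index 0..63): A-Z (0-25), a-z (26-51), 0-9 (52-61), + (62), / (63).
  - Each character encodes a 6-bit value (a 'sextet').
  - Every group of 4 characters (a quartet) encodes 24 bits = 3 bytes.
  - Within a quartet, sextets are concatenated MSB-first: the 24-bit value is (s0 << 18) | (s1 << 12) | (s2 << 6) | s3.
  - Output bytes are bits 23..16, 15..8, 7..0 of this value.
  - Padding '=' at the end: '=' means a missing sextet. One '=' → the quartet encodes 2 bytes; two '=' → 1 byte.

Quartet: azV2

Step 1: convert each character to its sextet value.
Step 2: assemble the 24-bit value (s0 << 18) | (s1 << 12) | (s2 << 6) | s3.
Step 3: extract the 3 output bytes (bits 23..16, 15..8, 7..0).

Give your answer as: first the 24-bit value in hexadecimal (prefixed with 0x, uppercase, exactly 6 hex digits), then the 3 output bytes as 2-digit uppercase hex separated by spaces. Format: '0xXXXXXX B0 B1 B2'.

Answer: 0x6B3576 6B 35 76

Derivation:
Sextets: a=26, z=51, V=21, 2=54
24-bit: (26<<18) | (51<<12) | (21<<6) | 54
      = 0x680000 | 0x033000 | 0x000540 | 0x000036
      = 0x6B3576
Bytes: (v>>16)&0xFF=6B, (v>>8)&0xFF=35, v&0xFF=76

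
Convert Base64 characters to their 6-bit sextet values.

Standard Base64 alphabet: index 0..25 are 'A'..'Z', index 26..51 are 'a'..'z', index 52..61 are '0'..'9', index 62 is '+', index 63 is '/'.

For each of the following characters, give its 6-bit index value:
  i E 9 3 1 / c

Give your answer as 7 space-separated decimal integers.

'i': a..z range, 26 + ord('i') − ord('a') = 34
'E': A..Z range, ord('E') − ord('A') = 4
'9': 0..9 range, 52 + ord('9') − ord('0') = 61
'3': 0..9 range, 52 + ord('3') − ord('0') = 55
'1': 0..9 range, 52 + ord('1') − ord('0') = 53
'/': index 63
'c': a..z range, 26 + ord('c') − ord('a') = 28

Answer: 34 4 61 55 53 63 28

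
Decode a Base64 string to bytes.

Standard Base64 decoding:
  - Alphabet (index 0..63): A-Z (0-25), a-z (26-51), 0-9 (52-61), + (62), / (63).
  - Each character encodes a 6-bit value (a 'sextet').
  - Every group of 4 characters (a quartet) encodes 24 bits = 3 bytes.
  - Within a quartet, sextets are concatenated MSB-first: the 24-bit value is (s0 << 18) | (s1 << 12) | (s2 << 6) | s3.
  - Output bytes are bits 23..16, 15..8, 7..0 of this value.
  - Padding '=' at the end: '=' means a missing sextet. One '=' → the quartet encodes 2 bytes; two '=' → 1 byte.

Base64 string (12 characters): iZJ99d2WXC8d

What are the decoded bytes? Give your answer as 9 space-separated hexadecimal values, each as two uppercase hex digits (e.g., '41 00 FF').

Answer: 89 92 7D F5 DD 96 5C 2F 1D

Derivation:
After char 0 ('i'=34): chars_in_quartet=1 acc=0x22 bytes_emitted=0
After char 1 ('Z'=25): chars_in_quartet=2 acc=0x899 bytes_emitted=0
After char 2 ('J'=9): chars_in_quartet=3 acc=0x22649 bytes_emitted=0
After char 3 ('9'=61): chars_in_quartet=4 acc=0x89927D -> emit 89 92 7D, reset; bytes_emitted=3
After char 4 ('9'=61): chars_in_quartet=1 acc=0x3D bytes_emitted=3
After char 5 ('d'=29): chars_in_quartet=2 acc=0xF5D bytes_emitted=3
After char 6 ('2'=54): chars_in_quartet=3 acc=0x3D776 bytes_emitted=3
After char 7 ('W'=22): chars_in_quartet=4 acc=0xF5DD96 -> emit F5 DD 96, reset; bytes_emitted=6
After char 8 ('X'=23): chars_in_quartet=1 acc=0x17 bytes_emitted=6
After char 9 ('C'=2): chars_in_quartet=2 acc=0x5C2 bytes_emitted=6
After char 10 ('8'=60): chars_in_quartet=3 acc=0x170BC bytes_emitted=6
After char 11 ('d'=29): chars_in_quartet=4 acc=0x5C2F1D -> emit 5C 2F 1D, reset; bytes_emitted=9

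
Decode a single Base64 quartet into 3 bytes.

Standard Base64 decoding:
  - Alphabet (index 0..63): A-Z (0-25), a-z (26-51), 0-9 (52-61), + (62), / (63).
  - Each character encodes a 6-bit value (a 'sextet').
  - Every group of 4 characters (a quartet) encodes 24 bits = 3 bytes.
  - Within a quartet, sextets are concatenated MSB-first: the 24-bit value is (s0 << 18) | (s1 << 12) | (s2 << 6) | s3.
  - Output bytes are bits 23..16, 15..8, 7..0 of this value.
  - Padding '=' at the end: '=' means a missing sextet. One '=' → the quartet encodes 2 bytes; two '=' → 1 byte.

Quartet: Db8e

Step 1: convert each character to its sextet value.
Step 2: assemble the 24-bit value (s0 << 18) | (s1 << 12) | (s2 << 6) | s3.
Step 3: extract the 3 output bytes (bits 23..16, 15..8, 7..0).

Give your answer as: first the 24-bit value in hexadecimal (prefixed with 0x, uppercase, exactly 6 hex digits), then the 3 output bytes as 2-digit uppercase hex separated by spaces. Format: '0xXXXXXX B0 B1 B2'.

Sextets: D=3, b=27, 8=60, e=30
24-bit: (3<<18) | (27<<12) | (60<<6) | 30
      = 0x0C0000 | 0x01B000 | 0x000F00 | 0x00001E
      = 0x0DBF1E
Bytes: (v>>16)&0xFF=0D, (v>>8)&0xFF=BF, v&0xFF=1E

Answer: 0x0DBF1E 0D BF 1E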